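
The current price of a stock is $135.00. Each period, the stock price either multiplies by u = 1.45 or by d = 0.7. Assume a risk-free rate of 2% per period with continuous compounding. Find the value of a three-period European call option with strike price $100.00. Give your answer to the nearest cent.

$51.96

Risk-neutral probability p = (e^0.02 − 0.7)/(1.45 − 0.7) = 0.3202/0.7500 = 0.4269
Terminal stock prices: S_uuu = 411.6, S_uud = 198.7, S_udd = 95.92, S_ddd = 46.3
Terminal payoffs (S − K): max(311.6, 0) = 311.6, max(98.69, 0) = 98.69, max(-4.083, 0) = 0, max(-53.7, 0) = 0
Node uu (S = 283.8): V_uu = e^(−0.02)·[0.4269·311.5644 + 0.5731·98.6862] = 185.8176
Node ud (S = 137): V_ud = e^(−0.02)·[0.4269·98.6862 + 0.5731·0.0000] = 41.2983
Node dd (S = 66.15): V_dd = e^(−0.02)·[0.4269·0.0000 + 0.5731·0.0000] = 0.0000
Node u (S = 195.8): V_u = e^(−0.02)·[0.4269·185.8176 + 0.5731·41.2983] = 100.9592
Node d (S = 94.5): V_d = e^(−0.02)·[0.4269·41.2983 + 0.5731·0.0000] = 17.2826
Node 0 (S = 135): V_0 = e^(−0.02)·[0.4269·100.9592 + 0.5731·17.2826] = 51.9575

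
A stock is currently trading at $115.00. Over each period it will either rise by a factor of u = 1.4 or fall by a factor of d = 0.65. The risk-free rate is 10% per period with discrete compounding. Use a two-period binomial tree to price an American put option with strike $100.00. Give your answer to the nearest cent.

Risk-neutral probability p = (1 + 0.1 − 0.65)/(1.4 − 0.65) = 0.4500/0.7500 = 0.6000
Terminal stock prices: S_uu = 225.4, S_ud = 104.7, S_dd = 48.59
Terminal payoffs (K − S): max(-125.4, 0) = 0, max(-4.65, 0) = 0, max(51.41, 0) = 51.41
Node u (S = 161): continuation = 1/1.1·[0.6000·0.0000 + 0.4000·0.0000] = 0.0000; exercise value = 0.0000 ≤ continuation, so V_u = 0.0000
Node d (S = 74.75): continuation = 1/1.1·[0.6000·0.0000 + 0.4000·51.4125] = 18.6955; exercise value = 25.2500 > continuation, so V_d = 25.2500 (exercise)
Node 0 (S = 115): continuation = 1/1.1·[0.6000·0.0000 + 0.4000·25.2500] = 9.1818; exercise value = 0.0000 ≤ continuation, so V_0 = 9.1818

$9.18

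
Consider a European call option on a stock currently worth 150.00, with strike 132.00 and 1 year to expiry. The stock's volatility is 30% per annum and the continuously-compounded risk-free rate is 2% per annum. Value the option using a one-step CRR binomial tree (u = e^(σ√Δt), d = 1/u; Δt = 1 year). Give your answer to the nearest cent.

CRR parameters: u = e^(σ√Δt) = e^(0.3·√1) = 1.3499, d = 1/u = 0.7408
Per-period rate: rΔt = 0.02·1 = 0.02, so R = e^0.02 = 1.0202
Risk-neutral probability p = (e^0.02 − 0.7408)/(1.3499 − 0.7408) = 0.2794/0.6090 = 0.4587
Terminal stock prices: S_u = 202.5, S_d = 111.1
Terminal payoffs (S − K): max(70.48, 0) = 70.48, max(-20.88, 0) = 0
Node 0 (S = 150): V_0 = e^(−0.02)·[0.4587·70.4788 + 0.5413·0.0000] = 31.6903

31.69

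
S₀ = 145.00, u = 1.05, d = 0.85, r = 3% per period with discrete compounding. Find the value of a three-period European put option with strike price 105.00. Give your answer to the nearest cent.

0.01

Risk-neutral probability p = (1 + 0.03 − 0.85)/(1.05 − 0.85) = 0.1800/0.2000 = 0.9000
Terminal stock prices: S_uuu = 167.9, S_uud = 135.9, S_udd = 110, S_ddd = 89.05
Terminal payoffs (K − S): max(-62.86, 0) = 0, max(-30.88, 0) = 0, max(-5.001, 0) = 0, max(15.95, 0) = 15.95
Node uu (S = 159.9): V_uu = 1/1.03·[0.9000·0.0000 + 0.1000·0.0000] = 0.0000
Node ud (S = 129.4): V_ud = 1/1.03·[0.9000·0.0000 + 0.1000·0.0000] = 0.0000
Node dd (S = 104.8): V_dd = 1/1.03·[0.9000·0.0000 + 0.1000·15.9519] = 1.5487
Node u (S = 152.2): V_u = 1/1.03·[0.9000·0.0000 + 0.1000·0.0000] = 0.0000
Node d (S = 123.2): V_d = 1/1.03·[0.9000·0.0000 + 0.1000·1.5487] = 0.1504
Node 0 (S = 145): V_0 = 1/1.03·[0.9000·0.0000 + 0.1000·0.1504] = 0.0146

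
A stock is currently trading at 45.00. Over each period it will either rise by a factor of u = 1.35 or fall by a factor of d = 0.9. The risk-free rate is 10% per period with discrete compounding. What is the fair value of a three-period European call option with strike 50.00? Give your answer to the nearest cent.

9.89

Risk-neutral probability p = (1 + 0.1 − 0.9)/(1.35 − 0.9) = 0.2000/0.4500 = 0.4444
Terminal stock prices: S_uuu = 110.7, S_uud = 73.81, S_udd = 49.21, S_ddd = 32.81
Terminal payoffs (S − K): max(60.72, 0) = 60.72, max(23.81, 0) = 23.81, max(-0.7925, 0) = 0, max(-17.19, 0) = 0
Node uu (S = 82.01): V_uu = 1/1.1·[0.4444·60.7169 + 0.5556·23.8113] = 36.5580
Node ud (S = 54.68): V_ud = 1/1.1·[0.4444·23.8113 + 0.5556·0.0000] = 9.6207
Node dd (S = 36.45): V_dd = 1/1.1·[0.4444·0.0000 + 0.5556·0.0000] = 0.0000
Node u (S = 60.75): V_u = 1/1.1·[0.4444·36.5580 + 0.5556·9.6207] = 19.6298
Node d (S = 40.5): V_d = 1/1.1·[0.4444·9.6207 + 0.5556·0.0000] = 3.8872
Node 0 (S = 45): V_0 = 1/1.1·[0.4444·19.6298 + 0.5556·3.8872] = 9.8945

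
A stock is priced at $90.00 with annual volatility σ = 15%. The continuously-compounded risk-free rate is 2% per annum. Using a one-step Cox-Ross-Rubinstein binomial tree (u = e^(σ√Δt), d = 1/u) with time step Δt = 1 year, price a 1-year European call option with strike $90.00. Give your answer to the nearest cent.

CRR parameters: u = e^(σ√Δt) = e^(0.15·√1) = 1.1618, d = 1/u = 0.8607
Per-period rate: rΔt = 0.02·1 = 0.02, so R = e^0.02 = 1.0202
Risk-neutral probability p = (e^0.02 − 0.8607)/(1.1618 − 0.8607) = 0.1595/0.3011 = 0.5297
Terminal stock prices: S_u = 104.6, S_d = 77.46
Terminal payoffs (S − K): max(14.57, 0) = 14.57, max(-12.54, 0) = 0
Node 0 (S = 90): V_0 = e^(−0.02)·[0.5297·14.5651 + 0.4703·0.0000] = 7.5617

$7.56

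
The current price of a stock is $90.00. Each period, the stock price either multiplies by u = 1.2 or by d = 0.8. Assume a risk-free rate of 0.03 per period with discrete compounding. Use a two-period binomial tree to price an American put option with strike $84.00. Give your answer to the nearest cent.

Risk-neutral probability p = (1 + 0.03 − 0.8)/(1.2 − 0.8) = 0.2300/0.4000 = 0.5750
Terminal stock prices: S_uu = 129.6, S_ud = 86.4, S_dd = 57.6
Terminal payoffs (K − S): max(-45.6, 0) = 0, max(-2.4, 0) = 0, max(26.4, 0) = 26.4
Node u (S = 108): continuation = 1/1.03·[0.5750·0.0000 + 0.4250·0.0000] = 0.0000; exercise value = 0.0000 ≤ continuation, so V_u = 0.0000
Node d (S = 72): continuation = 1/1.03·[0.5750·0.0000 + 0.4250·26.4000] = 10.8932; exercise value = 12.0000 > continuation, so V_d = 12.0000 (exercise)
Node 0 (S = 90): continuation = 1/1.03·[0.5750·0.0000 + 0.4250·12.0000] = 4.9515; exercise value = 0.0000 ≤ continuation, so V_0 = 4.9515

$4.95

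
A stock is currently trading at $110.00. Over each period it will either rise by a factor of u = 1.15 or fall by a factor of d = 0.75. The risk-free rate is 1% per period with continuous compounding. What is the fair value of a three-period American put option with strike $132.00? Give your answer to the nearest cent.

$28.71

Risk-neutral probability p = (e^0.01 − 0.75)/(1.15 − 0.75) = 0.2601/0.4000 = 0.6501
Terminal stock prices: S_uuu = 167.3, S_uud = 109.1, S_udd = 71.16, S_ddd = 46.41
Terminal payoffs (K − S): max(-35.3, 0) = 0, max(22.89, 0) = 22.89, max(60.84, 0) = 60.84, max(85.59, 0) = 85.59
Node uu (S = 145.5): continuation = e^(−0.01)·[0.6501·0.0000 + 0.3499·22.8938] = 7.9302; exercise value = 0.0000 ≤ continuation, so V_uu = 7.9302
Node ud (S = 94.87): continuation = e^(−0.01)·[0.6501·22.8938 + 0.3499·60.8438] = 35.8116; exercise value = 37.1250 > continuation, so V_ud = 37.1250 (exercise)
Node dd (S = 61.88): continuation = e^(−0.01)·[0.6501·60.8438 + 0.3499·85.5938] = 68.8116; exercise value = 70.1250 > continuation, so V_dd = 70.1250 (exercise)
Node u (S = 126.5): continuation = e^(−0.01)·[0.6501·7.9302 + 0.3499·37.1250] = 17.9642; exercise value = 5.5000 ≤ continuation, so V_u = 17.9642
Node d (S = 82.5): continuation = e^(−0.01)·[0.6501·37.1250 + 0.3499·70.1250] = 48.1866; exercise value = 49.5000 > continuation, so V_d = 49.5000 (exercise)
Node 0 (S = 110): continuation = e^(−0.01)·[0.6501·17.9642 + 0.3499·49.5000] = 28.7092; exercise value = 22.0000 ≤ continuation, so V_0 = 28.7092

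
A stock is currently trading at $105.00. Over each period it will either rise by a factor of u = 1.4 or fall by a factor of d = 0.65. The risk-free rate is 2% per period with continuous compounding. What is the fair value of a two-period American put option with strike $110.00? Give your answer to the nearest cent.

Risk-neutral probability p = (e^0.02 − 0.65)/(1.4 − 0.65) = 0.3702/0.7500 = 0.4936
Terminal stock prices: S_uu = 205.8, S_ud = 95.55, S_dd = 44.36
Terminal payoffs (K − S): max(-95.8, 0) = 0, max(14.45, 0) = 14.45, max(65.64, 0) = 65.64
Node u (S = 147): continuation = e^(−0.02)·[0.4936·0.0000 + 0.5064·14.4500] = 7.1726; exercise value = 0.0000 ≤ continuation, so V_u = 7.1726
Node d (S = 68.25): continuation = e^(−0.02)·[0.4936·14.4500 + 0.5064·65.6375] = 39.5719; exercise value = 41.7500 > continuation, so V_d = 41.7500 (exercise)
Node 0 (S = 105): continuation = e^(−0.02)·[0.4936·7.1726 + 0.5064·41.7500] = 24.1938; exercise value = 5.0000 ≤ continuation, so V_0 = 24.1938

$24.19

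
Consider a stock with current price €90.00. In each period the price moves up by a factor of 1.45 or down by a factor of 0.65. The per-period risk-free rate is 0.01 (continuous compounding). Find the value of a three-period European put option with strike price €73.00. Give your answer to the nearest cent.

Risk-neutral probability p = (e^0.01 − 0.65)/(1.45 − 0.65) = 0.3601/0.8000 = 0.4501
Terminal stock prices: S_uuu = 274.4, S_uud = 123, S_udd = 55.14, S_ddd = 24.72
Terminal payoffs (K − S): max(-201.4, 0) = 0, max(-50, 0) = 0, max(17.86, 0) = 17.86, max(48.28, 0) = 48.28
Node uu (S = 189.2): V_uu = e^(−0.01)·[0.4501·0.0000 + 0.5499·0.0000] = 0.0000
Node ud (S = 84.83): V_ud = e^(−0.01)·[0.4501·0.0000 + 0.5499·17.8637] = 9.7262
Node dd (S = 38.03): V_dd = e^(−0.01)·[0.4501·17.8637 + 0.5499·48.2837] = 34.2486
Node u (S = 130.5): V_u = e^(−0.01)·[0.4501·0.0000 + 0.5499·9.7262] = 5.2956
Node d (S = 58.5): V_d = e^(−0.01)·[0.4501·9.7262 + 0.5499·34.2486] = 22.9810
Node 0 (S = 90): V_0 = e^(−0.01)·[0.4501·5.2956 + 0.5499·22.9810] = 14.8720

€14.87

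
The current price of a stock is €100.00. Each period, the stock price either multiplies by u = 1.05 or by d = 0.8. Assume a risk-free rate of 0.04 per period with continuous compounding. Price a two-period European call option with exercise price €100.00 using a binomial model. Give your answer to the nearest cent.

Risk-neutral probability p = (e^0.04 − 0.8)/(1.05 − 0.8) = 0.2408/0.2500 = 0.9632
Terminal stock prices: S_uu = 110.2, S_ud = 84, S_dd = 64
Terminal payoffs (S − K): max(10.25, 0) = 10.25, max(-16, 0) = 0, max(-36, 0) = 0
Node u (S = 105): V_u = e^(−0.04)·[0.9632·10.2500 + 0.0368·0.0000] = 9.4861
Node d (S = 80): V_d = e^(−0.04)·[0.9632·0.0000 + 0.0368·0.0000] = 0.0000
Node 0 (S = 100): V_0 = e^(−0.04)·[0.9632·9.4861 + 0.0368·0.0000] = 8.7791

€8.78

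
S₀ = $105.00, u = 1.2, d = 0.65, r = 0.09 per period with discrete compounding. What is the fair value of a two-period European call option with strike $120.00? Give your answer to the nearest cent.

$16.81

Risk-neutral probability p = (1 + 0.09 − 0.65)/(1.2 − 0.65) = 0.4400/0.5500 = 0.8000
Terminal stock prices: S_uu = 151.2, S_ud = 81.9, S_dd = 44.36
Terminal payoffs (S − K): max(31.2, 0) = 31.2, max(-38.1, 0) = 0, max(-75.64, 0) = 0
Node u (S = 126): V_u = 1/1.09·[0.8000·31.2000 + 0.2000·0.0000] = 22.8991
Node d (S = 68.25): V_d = 1/1.09·[0.8000·0.0000 + 0.2000·0.0000] = 0.0000
Node 0 (S = 105): V_0 = 1/1.09·[0.8000·22.8991 + 0.2000·0.0000] = 16.8067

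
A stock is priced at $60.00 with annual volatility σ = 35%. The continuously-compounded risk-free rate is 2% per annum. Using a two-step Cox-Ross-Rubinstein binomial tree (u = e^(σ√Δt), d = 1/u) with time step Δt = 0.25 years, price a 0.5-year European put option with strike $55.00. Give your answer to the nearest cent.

CRR parameters: u = e^(σ√Δt) = e^(0.35·√0.25) = 1.1912, d = 1/u = 0.8395
Per-period rate: rΔt = 0.02·0.25 = 0.005, so R = e^0.005 = 1.0050
Risk-neutral probability p = (e^0.005 − 0.8395)/(1.1912 − 0.8395) = 0.1656/0.3518 = 0.4706
Terminal stock prices: S_uu = 85.14, S_ud = 60, S_dd = 42.28
Terminal payoffs (K − S): max(-30.14, 0) = 0, max(-5, 0) = 0, max(12.72, 0) = 12.72
Node u (S = 71.47): V_u = e^(−0.005)·[0.4706·0.0000 + 0.5294·0.0000] = 0.0000
Node d (S = 50.37): V_d = e^(−0.005)·[0.4706·0.0000 + 0.5294·12.7187] = 6.6996
Node 0 (S = 60): V_0 = e^(−0.005)·[0.4706·0.0000 + 0.5294·6.6996] = 3.5290

$3.53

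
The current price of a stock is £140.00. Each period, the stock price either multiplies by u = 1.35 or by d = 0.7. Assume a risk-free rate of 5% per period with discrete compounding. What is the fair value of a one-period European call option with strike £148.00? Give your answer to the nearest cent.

Risk-neutral probability p = (1 + 0.05 − 0.7)/(1.35 − 0.7) = 0.3500/0.6500 = 0.5385
Terminal stock prices: S_u = 189, S_d = 98
Terminal payoffs (S − K): max(41, 0) = 41, max(-50, 0) = 0
Node 0 (S = 140): V_0 = 1/1.05·[0.5385·41.0000 + 0.4615·0.0000] = 21.0256

£21.03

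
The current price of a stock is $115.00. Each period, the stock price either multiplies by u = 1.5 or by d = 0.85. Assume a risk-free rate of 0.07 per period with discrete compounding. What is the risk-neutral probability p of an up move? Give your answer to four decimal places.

Risk-neutral probability p = (1 + 0.07 − 0.85)/(1.5 − 0.85) = 0.2200/0.6500 = 0.3385

p = 0.3385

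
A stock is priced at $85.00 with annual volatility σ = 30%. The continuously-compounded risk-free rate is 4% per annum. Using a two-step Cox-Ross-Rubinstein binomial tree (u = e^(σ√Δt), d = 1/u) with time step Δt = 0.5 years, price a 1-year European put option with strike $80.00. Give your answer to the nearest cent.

CRR parameters: u = e^(σ√Δt) = e^(0.3·√0.5) = 1.2363, d = 1/u = 0.8089
Per-period rate: rΔt = 0.04·0.5 = 0.02, so R = e^0.02 = 1.0202
Risk-neutral probability p = (e^0.02 − 0.8089)/(1.2363 − 0.8089) = 0.2113/0.4275 = 0.4944
Terminal stock prices: S_uu = 129.9, S_ud = 85, S_dd = 55.61
Terminal payoffs (K − S): max(-49.92, 0) = 0, max(-5, 0) = 0, max(24.39, 0) = 24.39
Node u (S = 105.1): V_u = e^(−0.02)·[0.4944·0.0000 + 0.5056·0.0000] = 0.0000
Node d (S = 68.75): V_d = e^(−0.02)·[0.4944·0.0000 + 0.5056·24.3887] = 12.0861
Node 0 (S = 85): V_0 = e^(−0.02)·[0.4944·0.0000 + 0.5056·12.0861] = 5.9895

$5.99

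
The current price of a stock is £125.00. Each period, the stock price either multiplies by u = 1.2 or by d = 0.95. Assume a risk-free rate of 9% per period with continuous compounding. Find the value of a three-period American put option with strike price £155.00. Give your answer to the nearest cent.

Risk-neutral probability p = (e^0.09 − 0.95)/(1.2 − 0.95) = 0.1442/0.2500 = 0.5767
Terminal stock prices: S_uuu = 216, S_uud = 171, S_udd = 135.4, S_ddd = 107.2
Terminal payoffs (K − S): max(-61, 0) = 0, max(-16, 0) = 0, max(19.62, 0) = 19.62, max(47.83, 0) = 47.83
Node uu (S = 180): continuation = e^(−0.09)·[0.5767·0.0000 + 0.4233·0.0000] = 0.0000; exercise value = 0.0000 ≤ continuation, so V_uu = 0.0000
Node ud (S = 142.5): continuation = e^(−0.09)·[0.5767·0.0000 + 0.4233·19.6250] = 7.5923; exercise value = 12.5000 > continuation, so V_ud = 12.5000 (exercise)
Node dd (S = 112.8): continuation = e^(−0.09)·[0.5767·19.6250 + 0.4233·47.8281] = 28.8468; exercise value = 42.1875 > continuation, so V_dd = 42.1875 (exercise)
Node u (S = 150): continuation = e^(−0.09)·[0.5767·0.0000 + 0.4233·12.5000] = 4.8359; exercise value = 5.0000 > continuation, so V_u = 5.0000 (exercise)
Node d (S = 118.8): continuation = e^(−0.09)·[0.5767·12.5000 + 0.4233·42.1875] = 22.9093; exercise value = 36.2500 > continuation, so V_d = 36.2500 (exercise)
Node 0 (S = 125): continuation = e^(−0.09)·[0.5767·5.0000 + 0.4233·36.2500] = 16.6593; exercise value = 30.0000 > continuation, so V_0 = 30.0000 (exercise)

£30.00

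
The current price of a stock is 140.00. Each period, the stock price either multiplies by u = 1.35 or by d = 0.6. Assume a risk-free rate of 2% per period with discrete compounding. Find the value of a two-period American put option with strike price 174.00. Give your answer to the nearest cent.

53.18

Risk-neutral probability p = (1 + 0.02 − 0.6)/(1.35 − 0.6) = 0.4200/0.7500 = 0.5600
Terminal stock prices: S_uu = 255.2, S_ud = 113.4, S_dd = 50.4
Terminal payoffs (K − S): max(-81.15, 0) = 0, max(60.6, 0) = 60.6, max(123.6, 0) = 123.6
Node u (S = 189): continuation = 1/1.02·[0.5600·0.0000 + 0.4400·60.6000] = 26.1412; exercise value = 0.0000 ≤ continuation, so V_u = 26.1412
Node d (S = 84): continuation = 1/1.02·[0.5600·60.6000 + 0.4400·123.6000] = 86.5882; exercise value = 90.0000 > continuation, so V_d = 90.0000 (exercise)
Node 0 (S = 140): continuation = 1/1.02·[0.5600·26.1412 + 0.4400·90.0000] = 53.1755; exercise value = 34.0000 ≤ continuation, so V_0 = 53.1755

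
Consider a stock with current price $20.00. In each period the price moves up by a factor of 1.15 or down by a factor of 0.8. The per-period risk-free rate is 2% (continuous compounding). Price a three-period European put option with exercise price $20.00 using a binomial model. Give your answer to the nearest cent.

Risk-neutral probability p = (e^0.02 − 0.8)/(1.15 − 0.8) = 0.2202/0.3500 = 0.6291
Terminal stock prices: S_uuu = 30.42, S_uud = 21.16, S_udd = 14.72, S_ddd = 10.24
Terminal payoffs (K − S): max(-10.42, 0) = 0, max(-1.16, 0) = 0, max(5.28, 0) = 5.28, max(9.76, 0) = 9.76
Node uu (S = 26.45): V_uu = e^(−0.02)·[0.6291·0.0000 + 0.3709·0.0000] = 0.0000
Node ud (S = 18.4): V_ud = e^(−0.02)·[0.6291·0.0000 + 0.3709·5.2800] = 1.9193
Node dd (S = 12.8): V_dd = e^(−0.02)·[0.6291·5.2800 + 0.3709·9.7600] = 6.8040
Node u (S = 23): V_u = e^(−0.02)·[0.6291·0.0000 + 0.3709·1.9193] = 0.6977
Node d (S = 16): V_d = e^(−0.02)·[0.6291·1.9193 + 0.3709·6.8040] = 3.6569
Node 0 (S = 20): V_0 = e^(−0.02)·[0.6291·0.6977 + 0.3709·3.6569] = 1.7596

$1.76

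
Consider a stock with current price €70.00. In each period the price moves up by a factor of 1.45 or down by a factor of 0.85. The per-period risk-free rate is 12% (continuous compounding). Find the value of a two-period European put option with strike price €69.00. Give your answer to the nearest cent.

Risk-neutral probability p = (e^0.12 − 0.85)/(1.45 − 0.85) = 0.2775/0.6000 = 0.4625
Terminal stock prices: S_uu = 147.2, S_ud = 86.27, S_dd = 50.57
Terminal payoffs (K − S): max(-78.18, 0) = 0, max(-17.27, 0) = 0, max(18.43, 0) = 18.43
Node u (S = 101.5): V_u = e^(−0.12)·[0.4625·0.0000 + 0.5375·0.0000] = 0.0000
Node d (S = 59.5): V_d = e^(−0.12)·[0.4625·0.0000 + 0.5375·18.4250] = 8.7836
Node 0 (S = 70): V_0 = e^(−0.12)·[0.4625·0.0000 + 0.5375·8.7836] = 4.1874

€4.19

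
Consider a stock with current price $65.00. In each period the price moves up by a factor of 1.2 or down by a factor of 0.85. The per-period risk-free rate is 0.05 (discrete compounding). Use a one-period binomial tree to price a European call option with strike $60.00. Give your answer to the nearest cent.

$9.80

Risk-neutral probability p = (1 + 0.05 − 0.85)/(1.2 − 0.85) = 0.2000/0.3500 = 0.5714
Terminal stock prices: S_u = 78, S_d = 55.25
Terminal payoffs (S − K): max(18, 0) = 18, max(-4.75, 0) = 0
Node 0 (S = 65): V_0 = 1/1.05·[0.5714·18.0000 + 0.4286·0.0000] = 9.7959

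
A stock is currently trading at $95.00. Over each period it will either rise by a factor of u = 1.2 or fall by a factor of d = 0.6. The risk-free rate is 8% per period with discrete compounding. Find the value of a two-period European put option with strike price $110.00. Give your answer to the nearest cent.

$14.01

Risk-neutral probability p = (1 + 0.08 − 0.6)/(1.2 − 0.6) = 0.4800/0.6000 = 0.8000
Terminal stock prices: S_uu = 136.8, S_ud = 68.4, S_dd = 34.2
Terminal payoffs (K − S): max(-26.8, 0) = 0, max(41.6, 0) = 41.6, max(75.8, 0) = 75.8
Node u (S = 114): V_u = 1/1.08·[0.8000·0.0000 + 0.2000·41.6000] = 7.7037
Node d (S = 57): V_d = 1/1.08·[0.8000·41.6000 + 0.2000·75.8000] = 44.8519
Node 0 (S = 95): V_0 = 1/1.08·[0.8000·7.7037 + 0.2000·44.8519] = 14.0123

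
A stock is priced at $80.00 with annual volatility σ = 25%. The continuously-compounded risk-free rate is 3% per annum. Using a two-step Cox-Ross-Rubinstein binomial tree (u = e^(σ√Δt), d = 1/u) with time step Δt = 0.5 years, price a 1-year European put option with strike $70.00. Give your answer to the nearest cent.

CRR parameters: u = e^(σ√Δt) = e^(0.25·√0.5) = 1.1934, d = 1/u = 0.8380
Per-period rate: rΔt = 0.03·0.5 = 0.015, so R = e^0.015 = 1.0151
Risk-neutral probability p = (e^0.015 − 0.8380)/(1.1934 − 0.8380) = 0.1771/0.3554 = 0.4984
Terminal stock prices: S_uu = 113.9, S_ud = 80, S_dd = 56.18
Terminal payoffs (K − S): max(-43.93, 0) = 0, max(-10, 0) = 0, max(13.82, 0) = 13.82
Node u (S = 95.47): V_u = e^(−0.015)·[0.4984·0.0000 + 0.5016·0.0000] = 0.0000
Node d (S = 67.04): V_d = e^(−0.015)·[0.4984·0.0000 + 0.5016·13.8249] = 6.8307
Node 0 (S = 80): V_0 = e^(−0.015)·[0.4984·0.0000 + 0.5016·6.8307] = 3.3750

$3.37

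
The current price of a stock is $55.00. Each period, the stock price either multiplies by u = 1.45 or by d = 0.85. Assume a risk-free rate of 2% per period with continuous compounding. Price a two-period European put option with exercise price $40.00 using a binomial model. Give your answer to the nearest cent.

$0.13

Risk-neutral probability p = (e^0.02 − 0.85)/(1.45 − 0.85) = 0.1702/0.6000 = 0.2837
Terminal stock prices: S_uu = 115.6, S_ud = 67.79, S_dd = 39.74
Terminal payoffs (K − S): max(-75.64, 0) = 0, max(-27.79, 0) = 0, max(0.2625, 0) = 0.2625
Node u (S = 79.75): V_u = e^(−0.02)·[0.2837·0.0000 + 0.7163·0.0000] = 0.0000
Node d (S = 46.75): V_d = e^(−0.02)·[0.2837·0.0000 + 0.7163·0.2625] = 0.1843
Node 0 (S = 55): V_0 = e^(−0.02)·[0.2837·0.0000 + 0.7163·0.1843] = 0.1294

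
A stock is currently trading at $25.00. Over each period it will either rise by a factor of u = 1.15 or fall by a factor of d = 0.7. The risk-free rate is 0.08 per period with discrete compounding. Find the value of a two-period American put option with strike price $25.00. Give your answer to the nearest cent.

$1.63

Risk-neutral probability p = (1 + 0.08 − 0.7)/(1.15 − 0.7) = 0.3800/0.4500 = 0.8444
Terminal stock prices: S_uu = 33.06, S_ud = 20.12, S_dd = 12.25
Terminal payoffs (K − S): max(-8.062, 0) = 0, max(4.875, 0) = 4.875, max(12.75, 0) = 12.75
Node u (S = 28.75): continuation = 1/1.08·[0.8444·0.0000 + 0.1556·4.8750] = 0.7022; exercise value = 0.0000 ≤ continuation, so V_u = 0.7022
Node d (S = 17.5): continuation = 1/1.08·[0.8444·4.8750 + 0.1556·12.7500] = 5.6481; exercise value = 7.5000 > continuation, so V_d = 7.5000 (exercise)
Node 0 (S = 25): continuation = 1/1.08·[0.8444·0.7022 + 0.1556·7.5000] = 1.6293; exercise value = 0.0000 ≤ continuation, so V_0 = 1.6293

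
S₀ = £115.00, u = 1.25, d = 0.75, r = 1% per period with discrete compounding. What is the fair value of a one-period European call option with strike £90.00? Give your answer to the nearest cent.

Risk-neutral probability p = (1 + 0.01 − 0.75)/(1.25 − 0.75) = 0.2600/0.5000 = 0.5200
Terminal stock prices: S_u = 143.8, S_d = 86.25
Terminal payoffs (S − K): max(53.75, 0) = 53.75, max(-3.75, 0) = 0
Node 0 (S = 115): V_0 = 1/1.01·[0.5200·53.7500 + 0.4800·0.0000] = 27.6733

£27.67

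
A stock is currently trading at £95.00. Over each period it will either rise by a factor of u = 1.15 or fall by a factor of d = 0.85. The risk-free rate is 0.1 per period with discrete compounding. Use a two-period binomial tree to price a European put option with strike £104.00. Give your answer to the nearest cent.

Risk-neutral probability p = (1 + 0.1 − 0.85)/(1.15 − 0.85) = 0.2500/0.3000 = 0.8333
Terminal stock prices: S_uu = 125.6, S_ud = 92.86, S_dd = 68.64
Terminal payoffs (K − S): max(-21.64, 0) = 0, max(11.14, 0) = 11.14, max(35.36, 0) = 35.36
Node u (S = 109.2): V_u = 1/1.1·[0.8333·0.0000 + 0.1667·11.1375] = 1.6875
Node d (S = 80.75): V_d = 1/1.1·[0.8333·11.1375 + 0.1667·35.3625] = 13.7955
Node 0 (S = 95): V_0 = 1/1.1·[0.8333·1.6875 + 0.1667·13.7955] = 3.3686

£3.37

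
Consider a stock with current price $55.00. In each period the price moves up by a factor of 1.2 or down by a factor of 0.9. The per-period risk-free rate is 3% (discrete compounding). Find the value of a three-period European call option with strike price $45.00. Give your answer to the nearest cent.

$14.64

Risk-neutral probability p = (1 + 0.03 − 0.9)/(1.2 − 0.9) = 0.1300/0.3000 = 0.4333
Terminal stock prices: S_uuu = 95.04, S_uud = 71.28, S_udd = 53.46, S_ddd = 40.1
Terminal payoffs (S − K): max(50.04, 0) = 50.04, max(26.28, 0) = 26.28, max(8.46, 0) = 8.46, max(-4.905, 0) = 0
Node uu (S = 79.2): V_uu = 1/1.03·[0.4333·50.0400 + 0.5667·26.2800] = 35.5107
Node ud (S = 59.4): V_ud = 1/1.03·[0.4333·26.2800 + 0.5667·8.4600] = 15.7107
Node dd (S = 44.55): V_dd = 1/1.03·[0.4333·8.4600 + 0.5667·0.0000] = 3.5592
Node u (S = 66): V_u = 1/1.03·[0.4333·35.5107 + 0.5667·15.7107] = 23.5832
Node d (S = 49.5): V_d = 1/1.03·[0.4333·15.7107 + 0.5667·3.5592] = 8.5678
Node 0 (S = 55): V_0 = 1/1.03·[0.4333·23.5832 + 0.5667·8.5678] = 14.6354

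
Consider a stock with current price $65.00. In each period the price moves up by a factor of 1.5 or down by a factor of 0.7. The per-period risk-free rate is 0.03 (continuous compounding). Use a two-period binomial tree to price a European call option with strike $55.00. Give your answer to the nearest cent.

Risk-neutral probability p = (e^0.03 − 0.7)/(1.5 − 0.7) = 0.3305/0.8000 = 0.4131
Terminal stock prices: S_uu = 146.2, S_ud = 68.25, S_dd = 31.85
Terminal payoffs (S − K): max(91.25, 0) = 91.25, max(13.25, 0) = 13.25, max(-23.15, 0) = 0
Node u (S = 97.5): V_u = e^(−0.03)·[0.4131·91.2500 + 0.5869·13.2500] = 44.1255
Node d (S = 45.5): V_d = e^(−0.03)·[0.4131·13.2500 + 0.5869·0.0000] = 5.3114
Node 0 (S = 65): V_0 = e^(−0.03)·[0.4131·44.1255 + 0.5869·5.3114] = 20.7134

$20.71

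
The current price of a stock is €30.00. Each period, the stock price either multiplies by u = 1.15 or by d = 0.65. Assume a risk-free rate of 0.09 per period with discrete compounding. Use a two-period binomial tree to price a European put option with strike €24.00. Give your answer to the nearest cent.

Risk-neutral probability p = (1 + 0.09 − 0.65)/(1.15 − 0.65) = 0.4400/0.5000 = 0.8800
Terminal stock prices: S_uu = 39.67, S_ud = 22.43, S_dd = 12.68
Terminal payoffs (K − S): max(-15.67, 0) = 0, max(1.575, 0) = 1.575, max(11.32, 0) = 11.32
Node u (S = 34.5): V_u = 1/1.09·[0.8800·0.0000 + 0.1200·1.5750] = 0.1734
Node d (S = 19.5): V_d = 1/1.09·[0.8800·1.5750 + 0.1200·11.3250] = 2.5183
Node 0 (S = 30): V_0 = 1/1.09·[0.8800·0.1734 + 0.1200·2.5183] = 0.4172

€0.42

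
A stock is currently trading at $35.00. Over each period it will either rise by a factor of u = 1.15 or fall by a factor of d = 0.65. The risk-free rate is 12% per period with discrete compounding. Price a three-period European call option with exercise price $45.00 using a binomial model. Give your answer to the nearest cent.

Risk-neutral probability p = (1 + 0.12 − 0.65)/(1.15 − 0.65) = 0.4700/0.5000 = 0.9400
Terminal stock prices: S_uuu = 53.23, S_uud = 30.09, S_udd = 17.01, S_ddd = 9.612
Terminal payoffs (S − K): max(8.231, 0) = 8.231, max(-14.91, 0) = 0, max(-27.99, 0) = 0, max(-35.39, 0) = 0
Node uu (S = 46.29): V_uu = 1/1.12·[0.9400·8.2306 + 0.0600·0.0000] = 6.9078
Node ud (S = 26.16): V_ud = 1/1.12·[0.9400·0.0000 + 0.0600·0.0000] = 0.0000
Node dd (S = 14.79): V_dd = 1/1.12·[0.9400·0.0000 + 0.0600·0.0000] = 0.0000
Node u (S = 40.25): V_u = 1/1.12·[0.9400·6.9078 + 0.0600·0.0000] = 5.7977
Node d (S = 22.75): V_d = 1/1.12·[0.9400·0.0000 + 0.0600·0.0000] = 0.0000
Node 0 (S = 35): V_0 = 1/1.12·[0.9400·5.7977 + 0.0600·0.0000] = 4.8659

$4.87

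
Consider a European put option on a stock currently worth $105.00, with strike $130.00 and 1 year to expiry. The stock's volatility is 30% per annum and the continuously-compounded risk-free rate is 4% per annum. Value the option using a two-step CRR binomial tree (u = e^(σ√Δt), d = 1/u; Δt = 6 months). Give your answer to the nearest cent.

$27.06

CRR parameters: u = e^(σ√Δt) = e^(0.3·√0.5) = 1.2363, d = 1/u = 0.8089
Per-period rate: rΔt = 0.04·0.5 = 0.02, so R = e^0.02 = 1.0202
Risk-neutral probability p = (e^0.02 − 0.8089)/(1.2363 − 0.8089) = 0.2113/0.4275 = 0.4944
Terminal stock prices: S_uu = 160.5, S_ud = 105, S_dd = 68.7
Terminal payoffs (K − S): max(-30.49, 0) = 0, max(25, 0) = 25, max(61.3, 0) = 61.3
Node u (S = 129.8): V_u = e^(−0.02)·[0.4944·0.0000 + 0.5056·25.0000] = 12.3891
Node d (S = 84.93): V_d = e^(−0.02)·[0.4944·25.0000 + 0.5056·61.3036] = 42.4957
Node 0 (S = 105): V_0 = e^(−0.02)·[0.4944·12.3891 + 0.5056·42.4957] = 27.0636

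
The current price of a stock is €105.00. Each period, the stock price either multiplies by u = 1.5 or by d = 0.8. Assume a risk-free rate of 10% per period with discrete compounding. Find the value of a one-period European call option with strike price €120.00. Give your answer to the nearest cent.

Risk-neutral probability p = (1 + 0.1 − 0.8)/(1.5 − 0.8) = 0.3000/0.7000 = 0.4286
Terminal stock prices: S_u = 157.5, S_d = 84
Terminal payoffs (S − K): max(37.5, 0) = 37.5, max(-36, 0) = 0
Node 0 (S = 105): V_0 = 1/1.1·[0.4286·37.5000 + 0.5714·0.0000] = 14.6104

€14.61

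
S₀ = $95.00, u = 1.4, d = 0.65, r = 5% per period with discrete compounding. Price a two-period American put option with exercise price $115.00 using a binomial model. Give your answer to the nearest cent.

Risk-neutral probability p = (1 + 0.05 − 0.65)/(1.4 − 0.65) = 0.4000/0.7500 = 0.5333
Terminal stock prices: S_uu = 186.2, S_ud = 86.45, S_dd = 40.14
Terminal payoffs (K − S): max(-71.2, 0) = 0, max(28.55, 0) = 28.55, max(74.86, 0) = 74.86
Node u (S = 133): continuation = 1/1.05·[0.5333·0.0000 + 0.4667·28.5500] = 12.6889; exercise value = 0.0000 ≤ continuation, so V_u = 12.6889
Node d (S = 61.75): continuation = 1/1.05·[0.5333·28.5500 + 0.4667·74.8625] = 47.7738; exercise value = 53.2500 > continuation, so V_d = 53.2500 (exercise)
Node 0 (S = 95): continuation = 1/1.05·[0.5333·12.6889 + 0.4667·53.2500] = 30.1118; exercise value = 20.0000 ≤ continuation, so V_0 = 30.1118

$30.11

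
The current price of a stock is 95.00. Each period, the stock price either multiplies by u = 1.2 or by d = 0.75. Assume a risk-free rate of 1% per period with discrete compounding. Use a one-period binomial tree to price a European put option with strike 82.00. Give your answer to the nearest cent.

Risk-neutral probability p = (1 + 0.01 − 0.75)/(1.2 − 0.75) = 0.2600/0.4500 = 0.5778
Terminal stock prices: S_u = 114, S_d = 71.25
Terminal payoffs (K − S): max(-32, 0) = 0, max(10.75, 0) = 10.75
Node 0 (S = 95): V_0 = 1/1.01·[0.5778·0.0000 + 0.4222·10.7500] = 4.4939

4.49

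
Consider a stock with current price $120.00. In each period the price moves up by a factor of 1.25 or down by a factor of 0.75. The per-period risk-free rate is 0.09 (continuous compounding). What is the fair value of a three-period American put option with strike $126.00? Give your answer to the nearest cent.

$12.67

Risk-neutral probability p = (e^0.09 − 0.75)/(1.25 − 0.75) = 0.3442/0.5000 = 0.6883
Terminal stock prices: S_uuu = 234.4, S_uud = 140.6, S_udd = 84.38, S_ddd = 50.62
Terminal payoffs (K − S): max(-108.4, 0) = 0, max(-14.62, 0) = 0, max(41.62, 0) = 41.62, max(75.38, 0) = 75.38
Node uu (S = 187.5): continuation = e^(−0.09)·[0.6883·0.0000 + 0.3117·0.0000] = 0.0000; exercise value = 0.0000 ≤ continuation, so V_uu = 0.0000
Node ud (S = 112.5): continuation = e^(−0.09)·[0.6883·0.0000 + 0.3117·41.6250] = 11.8560; exercise value = 13.5000 > continuation, so V_ud = 13.5000 (exercise)
Node dd (S = 67.5): continuation = e^(−0.09)·[0.6883·41.6250 + 0.3117·75.3750] = 47.6553; exercise value = 58.5000 > continuation, so V_dd = 58.5000 (exercise)
Node u (S = 150): continuation = e^(−0.09)·[0.6883·0.0000 + 0.3117·13.5000] = 3.8452; exercise value = 0.0000 ≤ continuation, so V_u = 3.8452
Node d (S = 90): continuation = e^(−0.09)·[0.6883·13.5000 + 0.3117·58.5000] = 25.1553; exercise value = 36.0000 > continuation, so V_d = 36.0000 (exercise)
Node 0 (S = 120): continuation = e^(−0.09)·[0.6883·3.8452 + 0.3117·36.0000] = 12.6728; exercise value = 6.0000 ≤ continuation, so V_0 = 12.6728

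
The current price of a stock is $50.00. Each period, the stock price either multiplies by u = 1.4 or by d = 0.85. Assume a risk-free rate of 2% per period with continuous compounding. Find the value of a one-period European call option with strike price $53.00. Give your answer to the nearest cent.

$5.16

Risk-neutral probability p = (e^0.02 − 0.85)/(1.4 − 0.85) = 0.1702/0.5500 = 0.3095
Terminal stock prices: S_u = 70, S_d = 42.5
Terminal payoffs (S − K): max(17, 0) = 17, max(-10.5, 0) = 0
Node 0 (S = 50): V_0 = e^(−0.02)·[0.3095·17.0000 + 0.6905·0.0000] = 5.1566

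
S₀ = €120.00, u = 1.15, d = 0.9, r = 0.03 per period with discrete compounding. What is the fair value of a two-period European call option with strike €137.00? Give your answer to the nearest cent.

Risk-neutral probability p = (1 + 0.03 − 0.9)/(1.15 − 0.9) = 0.1300/0.2500 = 0.5200
Terminal stock prices: S_uu = 158.7, S_ud = 124.2, S_dd = 97.2
Terminal payoffs (S − K): max(21.7, 0) = 21.7, max(-12.8, 0) = 0, max(-39.8, 0) = 0
Node u (S = 138): V_u = 1/1.03·[0.5200·21.7000 + 0.4800·0.0000] = 10.9553
Node d (S = 108): V_d = 1/1.03·[0.5200·0.0000 + 0.4800·0.0000] = 0.0000
Node 0 (S = 120): V_0 = 1/1.03·[0.5200·10.9553 + 0.4800·0.0000] = 5.5309

€5.53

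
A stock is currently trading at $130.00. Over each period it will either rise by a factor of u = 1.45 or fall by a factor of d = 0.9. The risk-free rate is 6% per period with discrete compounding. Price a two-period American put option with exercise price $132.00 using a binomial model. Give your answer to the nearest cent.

Risk-neutral probability p = (1 + 0.06 − 0.9)/(1.45 − 0.9) = 0.1600/0.5500 = 0.2909
Terminal stock prices: S_uu = 273.3, S_ud = 169.7, S_dd = 105.3
Terminal payoffs (K − S): max(-141.3, 0) = 0, max(-37.65, 0) = 0, max(26.7, 0) = 26.7
Node u (S = 188.5): continuation = 1/1.06·[0.2909·0.0000 + 0.7091·0.0000] = 0.0000; exercise value = 0.0000 ≤ continuation, so V_u = 0.0000
Node d (S = 117): continuation = 1/1.06·[0.2909·0.0000 + 0.7091·26.7000] = 17.8611; exercise value = 15.0000 ≤ continuation, so V_d = 17.8611
Node 0 (S = 130): continuation = 1/1.06·[0.2909·0.0000 + 0.7091·17.8611] = 11.9482; exercise value = 2.0000 ≤ continuation, so V_0 = 11.9482

$11.95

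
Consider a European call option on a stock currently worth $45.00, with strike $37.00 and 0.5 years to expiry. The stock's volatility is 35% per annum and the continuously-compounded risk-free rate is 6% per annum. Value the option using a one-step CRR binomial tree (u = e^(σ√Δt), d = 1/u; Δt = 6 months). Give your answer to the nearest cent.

CRR parameters: u = e^(σ√Δt) = e^(0.35·√0.5) = 1.2808, d = 1/u = 0.7808
Per-period rate: rΔt = 0.06·0.5 = 0.03, so R = e^0.03 = 1.0305
Risk-neutral probability p = (e^0.03 − 0.7808)/(1.2808 − 0.7808) = 0.2497/0.5000 = 0.4993
Terminal stock prices: S_u = 57.64, S_d = 35.13
Terminal payoffs (S − K): max(20.64, 0) = 20.64, max(-1.866, 0) = 0
Node 0 (S = 45): V_0 = e^(−0.03)·[0.4993·20.6361 + 0.5007·0.0000] = 10.0000

$10.00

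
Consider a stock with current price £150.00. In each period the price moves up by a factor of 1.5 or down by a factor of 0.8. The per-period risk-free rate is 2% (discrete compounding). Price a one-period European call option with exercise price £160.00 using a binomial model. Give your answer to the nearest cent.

£20.03

Risk-neutral probability p = (1 + 0.02 − 0.8)/(1.5 − 0.8) = 0.2200/0.7000 = 0.3143
Terminal stock prices: S_u = 225, S_d = 120
Terminal payoffs (S − K): max(65, 0) = 65, max(-40, 0) = 0
Node 0 (S = 150): V_0 = 1/1.02·[0.3143·65.0000 + 0.6857·0.0000] = 20.0280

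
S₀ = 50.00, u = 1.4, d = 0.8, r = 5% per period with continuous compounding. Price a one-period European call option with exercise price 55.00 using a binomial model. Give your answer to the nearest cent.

Risk-neutral probability p = (e^0.05 − 0.8)/(1.4 − 0.8) = 0.2513/0.6000 = 0.4188
Terminal stock prices: S_u = 70, S_d = 40
Terminal payoffs (S − K): max(15, 0) = 15, max(-15, 0) = 0
Node 0 (S = 50): V_0 = e^(−0.05)·[0.4188·15.0000 + 0.5812·0.0000] = 5.9754

5.98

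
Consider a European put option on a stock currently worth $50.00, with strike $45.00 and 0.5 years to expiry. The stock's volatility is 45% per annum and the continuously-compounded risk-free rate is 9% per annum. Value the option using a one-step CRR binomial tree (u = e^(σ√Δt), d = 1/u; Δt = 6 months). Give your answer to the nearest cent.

CRR parameters: u = e^(σ√Δt) = e^(0.45·√0.5) = 1.3746, d = 1/u = 0.7275
Per-period rate: rΔt = 0.09·0.5 = 0.045, so R = e^0.045 = 1.0460
Risk-neutral probability p = (e^0.045 − 0.7275)/(1.3746 − 0.7275) = 0.3186/0.6472 = 0.4922
Terminal stock prices: S_u = 68.73, S_d = 36.37
Terminal payoffs (K − S): max(-23.73, 0) = 0, max(8.627, 0) = 8.627
Node 0 (S = 50): V_0 = e^(−0.045)·[0.4922·0.0000 + 0.5078·8.6271] = 4.1878

$4.19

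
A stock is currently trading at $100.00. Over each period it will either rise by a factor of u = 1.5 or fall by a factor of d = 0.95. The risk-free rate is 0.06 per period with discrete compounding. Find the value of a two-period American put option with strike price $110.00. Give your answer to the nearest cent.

$11.32

Risk-neutral probability p = (1 + 0.06 − 0.95)/(1.5 − 0.95) = 0.1100/0.5500 = 0.2000
Terminal stock prices: S_uu = 225, S_ud = 142.5, S_dd = 90.25
Terminal payoffs (K − S): max(-115, 0) = 0, max(-32.5, 0) = 0, max(19.75, 0) = 19.75
Node u (S = 150): continuation = 1/1.06·[0.2000·0.0000 + 0.8000·0.0000] = 0.0000; exercise value = 0.0000 ≤ continuation, so V_u = 0.0000
Node d (S = 95): continuation = 1/1.06·[0.2000·0.0000 + 0.8000·19.7500] = 14.9057; exercise value = 15.0000 > continuation, so V_d = 15.0000 (exercise)
Node 0 (S = 100): continuation = 1/1.06·[0.2000·0.0000 + 0.8000·15.0000] = 11.3208; exercise value = 10.0000 ≤ continuation, so V_0 = 11.3208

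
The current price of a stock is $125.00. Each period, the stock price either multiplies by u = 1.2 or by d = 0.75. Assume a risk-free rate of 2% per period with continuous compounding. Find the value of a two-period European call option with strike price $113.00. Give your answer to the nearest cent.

$23.21

Risk-neutral probability p = (e^0.02 − 0.75)/(1.2 − 0.75) = 0.2702/0.4500 = 0.6004
Terminal stock prices: S_uu = 180, S_ud = 112.5, S_dd = 70.31
Terminal payoffs (S − K): max(67, 0) = 67, max(-0.5, 0) = 0, max(-42.69, 0) = 0
Node u (S = 150): V_u = e^(−0.02)·[0.6004·67.0000 + 0.3996·0.0000] = 39.4334
Node d (S = 93.75): V_d = e^(−0.02)·[0.6004·0.0000 + 0.3996·0.0000] = 0.0000
Node 0 (S = 125): V_0 = e^(−0.02)·[0.6004·39.4334 + 0.3996·0.0000] = 23.2088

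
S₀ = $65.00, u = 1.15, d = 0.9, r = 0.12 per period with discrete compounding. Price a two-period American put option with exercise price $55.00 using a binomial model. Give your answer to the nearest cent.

$0.03

Risk-neutral probability p = (1 + 0.12 − 0.9)/(1.15 − 0.9) = 0.2200/0.2500 = 0.8800
Terminal stock prices: S_uu = 85.96, S_ud = 67.28, S_dd = 52.65
Terminal payoffs (K − S): max(-30.96, 0) = 0, max(-12.28, 0) = 0, max(2.35, 0) = 2.35
Node u (S = 74.75): continuation = 1/1.12·[0.8800·0.0000 + 0.1200·0.0000] = 0.0000; exercise value = 0.0000 ≤ continuation, so V_u = 0.0000
Node d (S = 58.5): continuation = 1/1.12·[0.8800·0.0000 + 0.1200·2.3500] = 0.2518; exercise value = 0.0000 ≤ continuation, so V_d = 0.2518
Node 0 (S = 65): continuation = 1/1.12·[0.8800·0.0000 + 0.1200·0.2518] = 0.0270; exercise value = 0.0000 ≤ continuation, so V_0 = 0.0270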